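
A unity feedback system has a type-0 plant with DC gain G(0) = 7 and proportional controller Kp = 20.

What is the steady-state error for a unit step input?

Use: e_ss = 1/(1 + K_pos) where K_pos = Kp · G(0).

K_pos = Kp · G(0) = 20 × 7 = 140. e_ss = 1/(1 + 140) = 0.0071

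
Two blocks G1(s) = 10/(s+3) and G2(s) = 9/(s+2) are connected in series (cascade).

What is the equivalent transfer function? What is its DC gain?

Series: multiply transfer functions. G_eq = 10/(s+3) × 9/(s+2) = 90/((s+3)(s+2)). DC gain = 90/(3×2) = 15.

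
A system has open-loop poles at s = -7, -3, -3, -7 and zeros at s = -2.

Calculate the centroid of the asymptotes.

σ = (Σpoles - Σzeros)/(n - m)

σ = (Σpoles - Σzeros)/(n - m) = (-20 - (-2))/(4 - 1) = -18/3 = -6.0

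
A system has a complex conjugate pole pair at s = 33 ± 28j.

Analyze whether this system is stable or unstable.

Real part of poles is 33 (> 0, right half-plane). Unstable.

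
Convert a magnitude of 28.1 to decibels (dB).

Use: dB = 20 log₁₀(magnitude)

dB = 20 log₁₀(28.1) = 29.0 dB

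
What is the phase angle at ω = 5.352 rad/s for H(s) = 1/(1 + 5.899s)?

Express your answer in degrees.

Phase = -arctan(ωτ) = -arctan(5.352 × 5.899) = -88.2°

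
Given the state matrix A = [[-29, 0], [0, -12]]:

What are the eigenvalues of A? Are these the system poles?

For diagonal matrix, eigenvalues are diagonal entries: λ₁ = -29, λ₂ = -12. Eigenvalues of A = system poles.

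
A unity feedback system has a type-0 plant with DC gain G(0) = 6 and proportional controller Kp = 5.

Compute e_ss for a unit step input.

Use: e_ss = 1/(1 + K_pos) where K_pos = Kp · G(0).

K_pos = Kp · G(0) = 5 × 6 = 30. e_ss = 1/(1 + 30) = 0.0323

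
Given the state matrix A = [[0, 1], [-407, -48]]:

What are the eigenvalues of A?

det(A - λI) = λ² - (-48)λ + 407 = (λ - (-11))(λ - (-37)). Eigenvalues: -11, -37.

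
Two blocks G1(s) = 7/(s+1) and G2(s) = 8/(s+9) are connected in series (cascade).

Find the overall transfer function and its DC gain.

Series: multiply transfer functions. G_eq = 7/(s+1) × 8/(s+9) = 56/((s+1)(s+9)). DC gain = 56/(1×9) = 6.2222.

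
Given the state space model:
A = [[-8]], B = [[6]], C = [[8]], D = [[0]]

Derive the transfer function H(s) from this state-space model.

(sI - A)⁻¹ = 1/(s + 8). H(s) = 8 × 6/(s + 8) + 0 = 48/(s + 8).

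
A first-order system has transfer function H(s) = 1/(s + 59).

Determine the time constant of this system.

For H(s) = 1/(s + 1/τ), the pole is at -1/τ = -59, so τ = 1/59 = 0.0169 s.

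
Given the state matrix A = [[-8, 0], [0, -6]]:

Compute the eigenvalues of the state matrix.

For diagonal matrix, eigenvalues are diagonal entries: λ₁ = -8, λ₂ = -6.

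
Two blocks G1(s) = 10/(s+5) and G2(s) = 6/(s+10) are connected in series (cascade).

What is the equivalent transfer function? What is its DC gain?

Series: multiply transfer functions. G_eq = 10/(s+5) × 6/(s+10) = 60/((s+5)(s+10)). DC gain = 60/(5×10) = 1.2.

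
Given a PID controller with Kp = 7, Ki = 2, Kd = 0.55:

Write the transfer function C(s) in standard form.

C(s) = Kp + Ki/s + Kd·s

Substituting values: C(s) = 7 + 2/s + 0.55s = (0.55s² + 7s + 2)/s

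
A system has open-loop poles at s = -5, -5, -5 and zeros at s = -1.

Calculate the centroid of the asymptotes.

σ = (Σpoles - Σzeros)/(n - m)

σ = (Σpoles - Σzeros)/(n - m) = (-15 - (-1))/(3 - 1) = -14/2 = -7.0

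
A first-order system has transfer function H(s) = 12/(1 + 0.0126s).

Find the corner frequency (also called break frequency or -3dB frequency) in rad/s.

Corner frequency = 1/τ = 1/0.0126 = 79.365 rad/s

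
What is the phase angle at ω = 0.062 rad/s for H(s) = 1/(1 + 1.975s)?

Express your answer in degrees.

Phase = -arctan(ωτ) = -arctan(0.062 × 1.975) = -7.0°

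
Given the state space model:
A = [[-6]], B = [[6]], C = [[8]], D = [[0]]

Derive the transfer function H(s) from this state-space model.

(sI - A)⁻¹ = 1/(s + 6). H(s) = 8 × 6/(s + 6) + 0 = 48/(s + 6).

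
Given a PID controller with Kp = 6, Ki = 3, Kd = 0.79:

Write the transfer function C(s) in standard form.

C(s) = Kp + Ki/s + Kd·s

Substituting values: C(s) = 6 + 3/s + 0.79s = (0.79s² + 6s + 3)/s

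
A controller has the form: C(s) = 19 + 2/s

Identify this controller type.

This is a Proportional-Integral (PI) controller.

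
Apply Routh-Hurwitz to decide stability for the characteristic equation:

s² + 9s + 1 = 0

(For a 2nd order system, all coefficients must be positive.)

Coefficients: 1, 9, 1. All positive, so system is stable.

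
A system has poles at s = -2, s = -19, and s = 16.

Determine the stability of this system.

Pole(s) at s = 16 are not in the left half-plane. System is unstable.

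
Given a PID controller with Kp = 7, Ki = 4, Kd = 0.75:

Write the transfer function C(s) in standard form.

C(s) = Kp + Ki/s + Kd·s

Substituting values: C(s) = 7 + 4/s + 0.75s = (0.75s² + 7s + 4)/s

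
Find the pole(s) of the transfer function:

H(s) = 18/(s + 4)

Pole is where denominator = 0: s + 4 = 0, so s = -4.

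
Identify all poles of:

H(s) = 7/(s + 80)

Pole is where denominator = 0: s + 80 = 0, so s = -80.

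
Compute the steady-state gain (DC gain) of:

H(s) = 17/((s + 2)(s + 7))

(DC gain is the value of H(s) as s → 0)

DC gain = H(0) = 17/(2 × 7) = 17/14 = 1.2143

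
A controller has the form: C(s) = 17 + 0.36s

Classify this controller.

This is a Proportional-Derivative (PD) controller.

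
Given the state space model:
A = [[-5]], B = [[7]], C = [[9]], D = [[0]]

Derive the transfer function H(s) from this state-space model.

(sI - A)⁻¹ = 1/(s + 5). H(s) = 9 × 7/(s + 5) + 0 = 63/(s + 5).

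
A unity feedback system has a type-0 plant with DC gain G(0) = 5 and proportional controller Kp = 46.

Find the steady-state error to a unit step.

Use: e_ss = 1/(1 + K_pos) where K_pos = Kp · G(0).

K_pos = Kp · G(0) = 46 × 5 = 230. e_ss = 1/(1 + 230) = 0.0043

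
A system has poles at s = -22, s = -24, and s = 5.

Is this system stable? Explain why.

Pole(s) at s = 5 are not in the left half-plane. System is unstable.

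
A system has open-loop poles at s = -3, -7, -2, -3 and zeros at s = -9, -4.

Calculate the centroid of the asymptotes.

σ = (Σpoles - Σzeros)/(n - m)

σ = (Σpoles - Σzeros)/(n - m) = (-15 - (-13))/(4 - 2) = -2/2 = -1.0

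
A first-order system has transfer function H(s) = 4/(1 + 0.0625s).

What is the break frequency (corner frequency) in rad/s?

Corner frequency = 1/τ = 1/0.0625 = 16.0 rad/s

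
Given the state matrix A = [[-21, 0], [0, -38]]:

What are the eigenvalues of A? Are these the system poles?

For diagonal matrix, eigenvalues are diagonal entries: λ₁ = -21, λ₂ = -38. Eigenvalues of A = system poles.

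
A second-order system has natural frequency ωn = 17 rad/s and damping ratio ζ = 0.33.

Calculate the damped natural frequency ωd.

ωd = ωn√(1 - ζ²) = 17√(1 - 0.33²) = 16.05 rad/s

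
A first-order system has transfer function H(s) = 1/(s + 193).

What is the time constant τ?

For H(s) = 1/(s + 1/τ), the pole is at -1/τ = -193, so τ = 1/193 = 0.0052 s.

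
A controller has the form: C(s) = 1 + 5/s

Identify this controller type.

This is a Proportional-Integral (PI) controller.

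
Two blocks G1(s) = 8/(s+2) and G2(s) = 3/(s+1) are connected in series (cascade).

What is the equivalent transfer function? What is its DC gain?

Series: multiply transfer functions. G_eq = 8/(s+2) × 3/(s+1) = 24/((s+2)(s+1)). DC gain = 24/(2×1) = 12.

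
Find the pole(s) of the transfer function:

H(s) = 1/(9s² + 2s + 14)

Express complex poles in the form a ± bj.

Discriminant = 2² - 4×9×14 = 4 - 504 = -500 < 0, so the poles are a complex conjugate pair s = (-2 ± j√500)/(2×9). Real part = -2/(2×9) = -2/18 ≈ -0.1111; imaginary part = ±√500/(2×9) ≈ 1.2423. Poles: s = -0.1111 ± 1.2423j.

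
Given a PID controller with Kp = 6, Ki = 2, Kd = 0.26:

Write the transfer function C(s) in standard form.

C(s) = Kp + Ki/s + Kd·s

Substituting values: C(s) = 6 + 2/s + 0.26s = (0.26s² + 6s + 2)/s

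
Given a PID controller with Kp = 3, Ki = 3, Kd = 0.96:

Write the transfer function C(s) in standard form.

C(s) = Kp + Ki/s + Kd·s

Substituting values: C(s) = 3 + 3/s + 0.96s = (0.96s² + 3s + 3)/s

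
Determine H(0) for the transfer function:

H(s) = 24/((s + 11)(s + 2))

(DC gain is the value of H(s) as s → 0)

DC gain = H(0) = 24/(11 × 2) = 24/22 = 1.0909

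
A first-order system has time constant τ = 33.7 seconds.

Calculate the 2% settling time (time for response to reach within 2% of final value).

For first-order system, 2% settling time ≈ 4τ = 4 × 33.7 = 134.8 s.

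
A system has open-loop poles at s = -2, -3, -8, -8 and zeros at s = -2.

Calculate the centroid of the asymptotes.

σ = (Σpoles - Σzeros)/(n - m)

σ = (Σpoles - Σzeros)/(n - m) = (-21 - (-2))/(4 - 1) = -19/3 = -6.33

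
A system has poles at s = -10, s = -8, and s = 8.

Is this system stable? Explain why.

Pole(s) at s = 8 are not in the left half-plane. System is unstable.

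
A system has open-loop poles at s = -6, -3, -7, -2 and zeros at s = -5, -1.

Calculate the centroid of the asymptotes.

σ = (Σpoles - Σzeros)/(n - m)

σ = (Σpoles - Σzeros)/(n - m) = (-18 - (-6))/(4 - 2) = -12/2 = -6.0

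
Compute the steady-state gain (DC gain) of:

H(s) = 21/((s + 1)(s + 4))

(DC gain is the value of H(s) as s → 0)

DC gain = H(0) = 21/(1 × 4) = 21/4 = 5.25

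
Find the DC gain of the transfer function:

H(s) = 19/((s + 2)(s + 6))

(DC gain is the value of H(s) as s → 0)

DC gain = H(0) = 19/(2 × 6) = 19/12 = 1.5833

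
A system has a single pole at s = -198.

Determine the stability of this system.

Pole at s = -198 is in the left half-plane. Stable.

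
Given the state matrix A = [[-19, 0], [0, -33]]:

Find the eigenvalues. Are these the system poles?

For diagonal matrix, eigenvalues are diagonal entries: λ₁ = -19, λ₂ = -33. Eigenvalues of A = system poles.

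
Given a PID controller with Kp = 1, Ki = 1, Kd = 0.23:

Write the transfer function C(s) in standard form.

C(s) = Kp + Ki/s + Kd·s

Substituting values: C(s) = 1 + 1/s + 0.23s = (0.23s² + s + 1)/s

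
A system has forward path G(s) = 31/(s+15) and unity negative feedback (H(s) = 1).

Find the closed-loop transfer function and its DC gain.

T(s) = G/(1+GH) = [31/(s+15)] / [1 + 31/(s+15)] = 31/(s+15+31) = 31/(s+46). DC gain = 31/46 = 0.6739.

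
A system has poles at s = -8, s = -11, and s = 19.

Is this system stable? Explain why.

Pole(s) at s = 19 are not in the left half-plane. System is unstable.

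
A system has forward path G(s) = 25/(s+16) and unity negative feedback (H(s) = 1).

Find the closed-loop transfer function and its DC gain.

T(s) = G/(1+GH) = [25/(s+16)] / [1 + 25/(s+16)] = 25/(s+16+25) = 25/(s+41). DC gain = 25/41 = 0.6098.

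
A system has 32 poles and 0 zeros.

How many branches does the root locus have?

Root locus has n branches where n = number of poles = 32.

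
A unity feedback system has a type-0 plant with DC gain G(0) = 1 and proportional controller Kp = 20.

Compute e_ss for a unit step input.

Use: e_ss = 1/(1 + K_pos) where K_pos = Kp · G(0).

K_pos = Kp · G(0) = 20 × 1 = 20. e_ss = 1/(1 + 20) = 0.0476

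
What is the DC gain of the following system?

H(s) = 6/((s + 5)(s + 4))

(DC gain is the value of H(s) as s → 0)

DC gain = H(0) = 6/(5 × 4) = 6/20 = 0.3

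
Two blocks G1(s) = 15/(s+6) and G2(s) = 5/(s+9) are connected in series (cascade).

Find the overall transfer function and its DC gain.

Series: multiply transfer functions. G_eq = 15/(s+6) × 5/(s+9) = 75/((s+6)(s+9)). DC gain = 75/(6×9) = 1.3889.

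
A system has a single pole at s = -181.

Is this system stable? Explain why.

Pole at s = -181 is in the left half-plane. Stable.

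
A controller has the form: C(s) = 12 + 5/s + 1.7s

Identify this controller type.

This is a Proportional-Integral-Derivative (PID) controller.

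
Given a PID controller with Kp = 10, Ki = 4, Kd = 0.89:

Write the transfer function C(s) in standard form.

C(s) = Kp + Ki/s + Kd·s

Substituting values: C(s) = 10 + 4/s + 0.89s = (0.89s² + 10s + 4)/s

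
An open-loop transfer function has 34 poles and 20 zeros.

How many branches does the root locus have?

Root locus has n branches where n = number of poles = 34.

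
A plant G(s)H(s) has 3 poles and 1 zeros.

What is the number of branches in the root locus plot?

Root locus has n branches where n = number of poles = 3.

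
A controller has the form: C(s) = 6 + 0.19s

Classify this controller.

This is a Proportional-Derivative (PD) controller.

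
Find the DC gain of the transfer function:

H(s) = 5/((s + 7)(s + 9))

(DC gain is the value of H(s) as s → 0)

DC gain = H(0) = 5/(7 × 9) = 5/63 = 0.0794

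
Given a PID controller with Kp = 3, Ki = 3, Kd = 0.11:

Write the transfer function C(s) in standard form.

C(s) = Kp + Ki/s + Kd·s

Substituting values: C(s) = 3 + 3/s + 0.11s = (0.11s² + 3s + 3)/s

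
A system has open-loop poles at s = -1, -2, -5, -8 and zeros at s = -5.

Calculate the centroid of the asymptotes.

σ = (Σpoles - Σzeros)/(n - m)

σ = (Σpoles - Σzeros)/(n - m) = (-16 - (-5))/(4 - 1) = -11/3 = -3.67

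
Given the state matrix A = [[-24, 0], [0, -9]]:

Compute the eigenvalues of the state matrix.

For diagonal matrix, eigenvalues are diagonal entries: λ₁ = -24, λ₂ = -9.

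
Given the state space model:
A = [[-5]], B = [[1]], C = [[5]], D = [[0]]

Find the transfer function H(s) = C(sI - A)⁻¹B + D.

(sI - A)⁻¹ = 1/(s + 5). H(s) = 5 × 1/(s + 5) + 0 = 5/(s + 5).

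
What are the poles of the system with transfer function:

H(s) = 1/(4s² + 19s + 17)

Discriminant = 19² - 4×4×17 = 361 - 272 = 89 > 0, so two distinct real poles. Using quadratic formula: s = (-19 ± √89)/(2×4) = (-19 ± √89)/8, with √89 ≈ 9.4340. s₁ ≈ -1.1958, s₂ ≈ -3.5542. Poles: s₁ = -1.1958, s₂ = -3.5542.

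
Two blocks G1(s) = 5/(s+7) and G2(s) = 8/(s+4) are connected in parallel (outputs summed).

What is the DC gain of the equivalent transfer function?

Parallel: G_eq = G1 + G2. DC gain = G1(0) + G2(0) = 5/7 + 8/4 = 0.7143 + 2 = 2.7143.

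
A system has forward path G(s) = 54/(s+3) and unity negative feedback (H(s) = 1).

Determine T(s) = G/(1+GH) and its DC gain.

T(s) = G/(1+GH) = [54/(s+3)] / [1 + 54/(s+3)] = 54/(s+3+54) = 54/(s+57). DC gain = 54/57 = 0.9474.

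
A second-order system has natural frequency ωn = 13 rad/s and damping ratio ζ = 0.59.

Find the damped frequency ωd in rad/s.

ωd = ωn√(1 - ζ²) = 13√(1 - 0.59²) = 10.5 rad/s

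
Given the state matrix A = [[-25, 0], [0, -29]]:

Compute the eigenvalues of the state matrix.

For diagonal matrix, eigenvalues are diagonal entries: λ₁ = -25, λ₂ = -29.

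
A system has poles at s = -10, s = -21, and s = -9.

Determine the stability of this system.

All poles are in the left half-plane. System is stable.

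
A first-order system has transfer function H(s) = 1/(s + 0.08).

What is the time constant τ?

For H(s) = 1/(s + 1/τ), the pole is at -1/τ = -0.08, so τ = 1/0.08 = 12.5 s.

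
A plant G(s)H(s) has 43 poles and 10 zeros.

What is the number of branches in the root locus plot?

Root locus has n branches where n = number of poles = 43.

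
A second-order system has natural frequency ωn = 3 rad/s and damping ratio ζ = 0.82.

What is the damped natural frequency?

ωd = ωn√(1 - ζ²) = 3√(1 - 0.82²) = 1.72 rad/s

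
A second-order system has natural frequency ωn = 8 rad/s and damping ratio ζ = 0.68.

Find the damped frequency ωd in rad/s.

ωd = ωn√(1 - ζ²) = 8√(1 - 0.68²) = 5.87 rad/s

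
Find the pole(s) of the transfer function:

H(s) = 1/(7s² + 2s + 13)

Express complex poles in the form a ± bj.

Discriminant = 2² - 4×7×13 = 4 - 364 = -360 < 0, so the poles are a complex conjugate pair s = (-2 ± j√360)/(2×7). Real part = -2/(2×7) = -2/14 ≈ -0.1429; imaginary part = ±√360/(2×7) ≈ 1.3553. Poles: s = -0.1429 ± 1.3553j.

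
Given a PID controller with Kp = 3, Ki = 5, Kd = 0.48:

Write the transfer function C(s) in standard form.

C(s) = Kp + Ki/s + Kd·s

Substituting values: C(s) = 3 + 5/s + 0.48s = (0.48s² + 3s + 5)/s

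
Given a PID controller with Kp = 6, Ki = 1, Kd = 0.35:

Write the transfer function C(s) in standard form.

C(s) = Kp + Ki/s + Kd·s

Substituting values: C(s) = 6 + 1/s + 0.35s = (0.35s² + 6s + 1)/s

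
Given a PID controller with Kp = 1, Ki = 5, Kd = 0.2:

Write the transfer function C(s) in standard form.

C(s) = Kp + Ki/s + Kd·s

Substituting values: C(s) = 1 + 5/s + 0.2s = (0.2s² + s + 5)/s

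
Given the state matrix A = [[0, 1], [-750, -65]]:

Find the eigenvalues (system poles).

det(A - λI) = λ² - (-65)λ + 750 = (λ - (-50))(λ - (-15)). Eigenvalues: -50, -15.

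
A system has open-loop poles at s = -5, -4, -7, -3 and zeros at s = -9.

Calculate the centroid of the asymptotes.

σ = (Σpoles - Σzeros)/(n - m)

σ = (Σpoles - Σzeros)/(n - m) = (-19 - (-9))/(4 - 1) = -10/3 = -3.33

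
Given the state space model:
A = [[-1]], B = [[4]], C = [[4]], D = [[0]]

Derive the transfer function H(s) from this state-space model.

(sI - A)⁻¹ = 1/(s + 1). H(s) = 4 × 4/(s + 1) + 0 = 16/(s + 1).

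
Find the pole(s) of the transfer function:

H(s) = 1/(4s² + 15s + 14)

Discriminant = 15² - 4×4×14 = 225 - 224 = 1 > 0, so two distinct real poles. Using quadratic formula: s = (-15 ± √1)/(2×4) = (-15 ± √1)/8, with √1 = 1. s₁ = -14/8 = -1.75, s₂ = -16/8 = -2. Poles: s₁ = -1.75, s₂ = -2.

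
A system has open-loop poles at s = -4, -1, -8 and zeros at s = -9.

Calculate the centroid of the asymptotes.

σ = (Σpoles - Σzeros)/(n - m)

σ = (Σpoles - Σzeros)/(n - m) = (-13 - (-9))/(3 - 1) = -4/2 = -2.0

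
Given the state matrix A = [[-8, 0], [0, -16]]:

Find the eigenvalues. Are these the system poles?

For diagonal matrix, eigenvalues are diagonal entries: λ₁ = -8, λ₂ = -16. Eigenvalues of A = system poles.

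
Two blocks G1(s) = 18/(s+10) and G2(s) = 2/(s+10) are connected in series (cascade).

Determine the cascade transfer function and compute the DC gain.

Series: multiply transfer functions. G_eq = 18/(s+10) × 2/(s+10) = 36/((s+10)(s+10)). DC gain = 36/(10×10) = 0.36.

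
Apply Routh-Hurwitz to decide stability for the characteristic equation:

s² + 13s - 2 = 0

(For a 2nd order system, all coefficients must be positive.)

Coefficients: 1, 13, -2. c=-2 not positive, so system is unstable.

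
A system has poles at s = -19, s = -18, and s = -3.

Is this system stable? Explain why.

All poles are in the left half-plane. System is stable.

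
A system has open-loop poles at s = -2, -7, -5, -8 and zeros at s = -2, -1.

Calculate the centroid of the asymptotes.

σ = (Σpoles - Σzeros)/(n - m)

σ = (Σpoles - Σzeros)/(n - m) = (-22 - (-3))/(4 - 2) = -19/2 = -9.5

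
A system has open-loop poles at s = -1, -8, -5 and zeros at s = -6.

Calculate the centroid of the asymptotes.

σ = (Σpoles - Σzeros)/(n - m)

σ = (Σpoles - Σzeros)/(n - m) = (-14 - (-6))/(3 - 1) = -8/2 = -4.0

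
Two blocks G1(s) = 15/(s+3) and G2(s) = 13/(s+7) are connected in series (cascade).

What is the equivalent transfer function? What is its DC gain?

Series: multiply transfer functions. G_eq = 15/(s+3) × 13/(s+7) = 195/((s+3)(s+7)). DC gain = 195/(3×7) = 9.2857.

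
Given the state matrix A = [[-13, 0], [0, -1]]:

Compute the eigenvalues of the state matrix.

For diagonal matrix, eigenvalues are diagonal entries: λ₁ = -13, λ₂ = -1.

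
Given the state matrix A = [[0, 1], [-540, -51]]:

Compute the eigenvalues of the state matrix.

det(A - λI) = λ² - (-51)λ + 540 = (λ - (-36))(λ - (-15)). Eigenvalues: -36, -15.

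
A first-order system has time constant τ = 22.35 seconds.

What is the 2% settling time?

For first-order system, 2% settling time ≈ 4τ = 4 × 22.35 = 89.4 s.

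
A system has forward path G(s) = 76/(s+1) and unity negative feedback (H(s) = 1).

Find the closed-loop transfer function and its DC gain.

T(s) = G/(1+GH) = [76/(s+1)] / [1 + 76/(s+1)] = 76/(s+1+76) = 76/(s+77). DC gain = 76/77 = 0.9870.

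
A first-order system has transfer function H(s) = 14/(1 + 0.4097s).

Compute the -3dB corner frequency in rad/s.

Corner frequency = 1/τ = 1/0.4097 = 2.441 rad/s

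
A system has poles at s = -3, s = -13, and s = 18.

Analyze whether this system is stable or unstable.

Pole(s) at s = 18 are not in the left half-plane. System is unstable.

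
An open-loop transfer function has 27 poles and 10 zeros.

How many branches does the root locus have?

Root locus has n branches where n = number of poles = 27.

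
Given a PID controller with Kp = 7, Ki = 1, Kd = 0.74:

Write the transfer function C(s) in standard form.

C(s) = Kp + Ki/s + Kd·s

Substituting values: C(s) = 7 + 1/s + 0.74s = (0.74s² + 7s + 1)/s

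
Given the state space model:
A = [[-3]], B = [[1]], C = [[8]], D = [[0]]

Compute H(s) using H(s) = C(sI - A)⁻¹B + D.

(sI - A)⁻¹ = 1/(s + 3). H(s) = 8 × 1/(s + 3) + 0 = 8/(s + 3).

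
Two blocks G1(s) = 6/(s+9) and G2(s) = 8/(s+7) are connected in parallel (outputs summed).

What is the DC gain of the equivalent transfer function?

Parallel: G_eq = G1 + G2. DC gain = G1(0) + G2(0) = 6/9 + 8/7 = 0.6667 + 1.1429 = 1.8095.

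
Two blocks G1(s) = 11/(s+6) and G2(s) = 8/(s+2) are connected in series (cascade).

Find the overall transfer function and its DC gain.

Series: multiply transfer functions. G_eq = 11/(s+6) × 8/(s+2) = 88/((s+6)(s+2)). DC gain = 88/(6×2) = 7.3333.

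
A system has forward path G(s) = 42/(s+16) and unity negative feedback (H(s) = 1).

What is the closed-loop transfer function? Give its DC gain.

T(s) = G/(1+GH) = [42/(s+16)] / [1 + 42/(s+16)] = 42/(s+16+42) = 42/(s+58). DC gain = 42/58 = 0.7241.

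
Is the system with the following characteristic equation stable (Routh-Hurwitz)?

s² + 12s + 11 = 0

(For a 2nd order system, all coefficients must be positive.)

Coefficients: 1, 12, 11. All positive, so system is stable.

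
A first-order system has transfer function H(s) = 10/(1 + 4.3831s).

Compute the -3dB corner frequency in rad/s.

Corner frequency = 1/τ = 1/4.3831 = 0.228 rad/s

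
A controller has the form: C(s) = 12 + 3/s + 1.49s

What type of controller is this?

This is a Proportional-Integral-Derivative (PID) controller.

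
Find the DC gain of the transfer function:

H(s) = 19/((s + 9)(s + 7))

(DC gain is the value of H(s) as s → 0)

DC gain = H(0) = 19/(9 × 7) = 19/63 = 0.3016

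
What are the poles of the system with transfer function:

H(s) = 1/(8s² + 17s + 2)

Discriminant = 17² - 4×8×2 = 289 - 64 = 225 > 0, so two distinct real poles. Using quadratic formula: s = (-17 ± √225)/(2×8) = (-17 ± √225)/16, with √225 = 15. s₁ = -2/16 = -0.125, s₂ = -32/16 = -2. Poles: s₁ = -0.125, s₂ = -2.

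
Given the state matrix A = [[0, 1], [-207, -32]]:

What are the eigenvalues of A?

det(A - λI) = λ² - (-32)λ + 207 = (λ - (-9))(λ - (-23)). Eigenvalues: -9, -23.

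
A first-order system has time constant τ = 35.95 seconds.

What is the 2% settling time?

For first-order system, 2% settling time ≈ 4τ = 4 × 35.95 = 143.8 s.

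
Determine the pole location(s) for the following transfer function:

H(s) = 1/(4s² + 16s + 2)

Discriminant = 16² - 4×4×2 = 256 - 32 = 224 > 0, so two distinct real poles. Using quadratic formula: s = (-16 ± √224)/(2×4) = (-16 ± √224)/8, with √224 ≈ 14.9666. s₁ ≈ -0.1292, s₂ ≈ -3.8708. Poles: s₁ = -0.1292, s₂ = -3.8708.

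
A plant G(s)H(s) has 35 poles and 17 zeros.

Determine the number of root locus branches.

Root locus has n branches where n = number of poles = 35.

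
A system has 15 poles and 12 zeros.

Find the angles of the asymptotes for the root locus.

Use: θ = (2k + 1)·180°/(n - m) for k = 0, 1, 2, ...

n - m = 15 - 12 = 3. Angles: θk = (2k + 1)·180°/3 = 60°, 180°, 300°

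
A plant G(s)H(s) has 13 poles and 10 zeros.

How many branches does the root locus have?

Root locus has n branches where n = number of poles = 13.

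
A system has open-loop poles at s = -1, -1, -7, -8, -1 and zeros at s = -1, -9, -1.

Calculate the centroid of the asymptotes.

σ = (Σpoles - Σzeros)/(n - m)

σ = (Σpoles - Σzeros)/(n - m) = (-18 - (-11))/(5 - 3) = -7/2 = -3.5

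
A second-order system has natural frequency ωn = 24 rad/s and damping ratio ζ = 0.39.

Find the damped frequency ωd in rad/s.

ωd = ωn√(1 - ζ²) = 24√(1 - 0.39²) = 22.1 rad/s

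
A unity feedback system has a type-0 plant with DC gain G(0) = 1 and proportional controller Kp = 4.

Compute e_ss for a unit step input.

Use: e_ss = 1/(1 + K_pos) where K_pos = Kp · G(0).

K_pos = Kp · G(0) = 4 × 1 = 4. e_ss = 1/(1 + 4) = 0.2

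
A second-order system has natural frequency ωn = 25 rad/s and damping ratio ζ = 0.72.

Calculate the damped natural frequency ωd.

ωd = ωn√(1 - ζ²) = 25√(1 - 0.72²) = 17.35 rad/s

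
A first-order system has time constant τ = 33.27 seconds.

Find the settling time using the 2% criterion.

For first-order system, 2% settling time ≈ 4τ = 4 × 33.27 = 133.08 s.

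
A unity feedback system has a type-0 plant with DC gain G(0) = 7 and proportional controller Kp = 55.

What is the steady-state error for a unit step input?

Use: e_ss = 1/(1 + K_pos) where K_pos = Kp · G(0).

K_pos = Kp · G(0) = 55 × 7 = 385. e_ss = 1/(1 + 385) = 0.0026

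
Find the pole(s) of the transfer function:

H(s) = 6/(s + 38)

Pole is where denominator = 0: s + 38 = 0, so s = -38.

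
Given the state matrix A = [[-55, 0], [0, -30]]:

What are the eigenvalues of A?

For diagonal matrix, eigenvalues are diagonal entries: λ₁ = -55, λ₂ = -30.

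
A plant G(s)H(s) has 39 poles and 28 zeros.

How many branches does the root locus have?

Root locus has n branches where n = number of poles = 39.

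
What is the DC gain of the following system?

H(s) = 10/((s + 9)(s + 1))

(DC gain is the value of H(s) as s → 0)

DC gain = H(0) = 10/(9 × 1) = 10/9 = 1.1111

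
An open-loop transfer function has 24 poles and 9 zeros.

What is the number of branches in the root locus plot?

Root locus has n branches where n = number of poles = 24.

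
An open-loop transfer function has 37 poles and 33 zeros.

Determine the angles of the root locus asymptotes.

n - m = 37 - 33 = 4. Angles: θk = (2k + 1)·180°/4 = 45°, 135°, 225°, 315°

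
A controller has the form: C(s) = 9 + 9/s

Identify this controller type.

This is a Proportional-Integral (PI) controller.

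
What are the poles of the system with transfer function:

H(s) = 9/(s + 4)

Pole is where denominator = 0: s + 4 = 0, so s = -4.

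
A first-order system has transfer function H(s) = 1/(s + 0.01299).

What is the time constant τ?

For H(s) = 1/(s + 1/τ), the pole is at -1/τ = -0.01299, so τ = 1/0.01299 = 76.98 s.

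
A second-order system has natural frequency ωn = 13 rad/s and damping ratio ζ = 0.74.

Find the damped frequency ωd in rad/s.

ωd = ωn√(1 - ζ²) = 13√(1 - 0.74²) = 8.74 rad/s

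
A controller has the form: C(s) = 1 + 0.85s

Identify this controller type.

This is a Proportional-Derivative (PD) controller.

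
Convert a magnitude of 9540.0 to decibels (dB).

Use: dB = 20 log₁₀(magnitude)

dB = 20 log₁₀(9540.0) = 79.6 dB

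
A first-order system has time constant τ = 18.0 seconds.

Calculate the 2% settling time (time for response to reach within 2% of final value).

For first-order system, 2% settling time ≈ 4τ = 4 × 18.0 = 72.0 s.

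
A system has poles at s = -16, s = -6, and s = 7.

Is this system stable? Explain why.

Pole(s) at s = 7 are not in the left half-plane. System is unstable.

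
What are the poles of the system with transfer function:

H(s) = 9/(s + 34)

Pole is where denominator = 0: s + 34 = 0, so s = -34.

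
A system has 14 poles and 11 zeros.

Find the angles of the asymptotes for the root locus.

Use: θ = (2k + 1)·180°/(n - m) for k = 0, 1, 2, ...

n - m = 14 - 11 = 3. Angles: θk = (2k + 1)·180°/3 = 60°, 180°, 300°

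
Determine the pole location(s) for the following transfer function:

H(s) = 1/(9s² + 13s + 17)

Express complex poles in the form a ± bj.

Discriminant = 13² - 4×9×17 = 169 - 612 = -443 < 0, so the poles are a complex conjugate pair s = (-13 ± j√443)/(2×9). Real part = -13/(2×9) = -13/18 ≈ -0.7222; imaginary part = ±√443/(2×9) ≈ 1.1693. Poles: s = -0.7222 ± 1.1693j.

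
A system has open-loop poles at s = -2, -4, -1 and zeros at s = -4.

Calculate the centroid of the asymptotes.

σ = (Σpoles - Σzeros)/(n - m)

σ = (Σpoles - Σzeros)/(n - m) = (-7 - (-4))/(3 - 1) = -3/2 = -1.5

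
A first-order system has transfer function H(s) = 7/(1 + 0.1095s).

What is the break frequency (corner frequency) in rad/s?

Corner frequency = 1/τ = 1/0.1095 = 9.132 rad/s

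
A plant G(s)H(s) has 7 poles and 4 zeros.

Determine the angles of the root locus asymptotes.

n - m = 7 - 4 = 3. Angles: θk = (2k + 1)·180°/3 = 60°, 180°, 300°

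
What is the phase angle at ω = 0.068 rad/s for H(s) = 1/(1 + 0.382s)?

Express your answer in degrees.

Phase = -arctan(ωτ) = -arctan(0.068 × 0.382) = -1.5°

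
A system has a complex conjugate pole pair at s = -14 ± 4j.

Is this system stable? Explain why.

Real part of poles is -14 (< 0, left half-plane). Stable.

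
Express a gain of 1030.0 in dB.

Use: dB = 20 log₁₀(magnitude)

dB = 20 log₁₀(1030.0) = 60.3 dB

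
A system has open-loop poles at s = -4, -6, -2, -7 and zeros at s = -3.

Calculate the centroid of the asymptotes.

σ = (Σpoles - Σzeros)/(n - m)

σ = (Σpoles - Σzeros)/(n - m) = (-19 - (-3))/(4 - 1) = -16/3 = -5.33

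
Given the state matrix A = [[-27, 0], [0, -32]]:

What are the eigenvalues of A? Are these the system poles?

For diagonal matrix, eigenvalues are diagonal entries: λ₁ = -27, λ₂ = -32. Eigenvalues of A = system poles.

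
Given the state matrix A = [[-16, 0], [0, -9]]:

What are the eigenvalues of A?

For diagonal matrix, eigenvalues are diagonal entries: λ₁ = -16, λ₂ = -9.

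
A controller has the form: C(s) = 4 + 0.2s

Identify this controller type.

This is a Proportional-Derivative (PD) controller.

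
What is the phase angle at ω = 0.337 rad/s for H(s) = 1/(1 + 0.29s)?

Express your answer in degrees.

Phase = -arctan(ωτ) = -arctan(0.337 × 0.29) = -5.6°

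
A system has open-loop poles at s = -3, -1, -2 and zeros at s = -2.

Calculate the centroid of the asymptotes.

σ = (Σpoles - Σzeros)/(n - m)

σ = (Σpoles - Σzeros)/(n - m) = (-6 - (-2))/(3 - 1) = -4/2 = -2.0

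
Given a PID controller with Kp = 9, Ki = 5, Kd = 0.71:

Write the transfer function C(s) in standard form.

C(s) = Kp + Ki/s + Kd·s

Substituting values: C(s) = 9 + 5/s + 0.71s = (0.71s² + 9s + 5)/s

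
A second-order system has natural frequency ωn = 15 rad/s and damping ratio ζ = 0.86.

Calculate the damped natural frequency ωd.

ωd = ωn√(1 - ζ²) = 15√(1 - 0.86²) = 7.65 rad/s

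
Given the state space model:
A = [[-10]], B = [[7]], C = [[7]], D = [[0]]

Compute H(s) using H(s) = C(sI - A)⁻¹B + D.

(sI - A)⁻¹ = 1/(s + 10). H(s) = 7 × 7/(s + 10) + 0 = 49/(s + 10).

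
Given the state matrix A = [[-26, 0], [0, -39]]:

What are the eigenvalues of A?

For diagonal matrix, eigenvalues are diagonal entries: λ₁ = -26, λ₂ = -39.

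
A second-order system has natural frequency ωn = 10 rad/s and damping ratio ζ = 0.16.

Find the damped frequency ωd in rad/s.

ωd = ωn√(1 - ζ²) = 10√(1 - 0.16²) = 9.87 rad/s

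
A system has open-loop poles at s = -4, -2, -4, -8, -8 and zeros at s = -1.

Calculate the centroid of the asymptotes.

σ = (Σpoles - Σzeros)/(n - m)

σ = (Σpoles - Σzeros)/(n - m) = (-26 - (-1))/(5 - 1) = -25/4 = -6.25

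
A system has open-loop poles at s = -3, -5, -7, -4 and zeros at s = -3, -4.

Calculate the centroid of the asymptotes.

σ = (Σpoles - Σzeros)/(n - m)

σ = (Σpoles - Σzeros)/(n - m) = (-19 - (-7))/(4 - 2) = -12/2 = -6.0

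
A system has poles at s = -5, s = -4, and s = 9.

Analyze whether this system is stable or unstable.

Pole(s) at s = 9 are not in the left half-plane. System is unstable.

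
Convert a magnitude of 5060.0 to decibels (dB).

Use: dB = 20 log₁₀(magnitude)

dB = 20 log₁₀(5060.0) = 74.1 dB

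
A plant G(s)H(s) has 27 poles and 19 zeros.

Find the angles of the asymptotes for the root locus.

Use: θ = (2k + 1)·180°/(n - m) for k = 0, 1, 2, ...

n - m = 27 - 19 = 8. Angles: θk = (2k + 1)·180°/8 = 22.5°, 67.5°, 112.5°, 157.5°, 202.5°, 247.5°, 292.5°, 337.5°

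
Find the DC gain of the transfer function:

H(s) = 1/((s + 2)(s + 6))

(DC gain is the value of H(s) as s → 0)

DC gain = H(0) = 1/(2 × 6) = 1/12 = 0.0833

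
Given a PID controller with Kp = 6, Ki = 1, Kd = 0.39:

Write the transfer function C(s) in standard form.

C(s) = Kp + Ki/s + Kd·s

Substituting values: C(s) = 6 + 1/s + 0.39s = (0.39s² + 6s + 1)/s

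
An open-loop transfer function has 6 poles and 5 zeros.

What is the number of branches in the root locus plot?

Root locus has n branches where n = number of poles = 6.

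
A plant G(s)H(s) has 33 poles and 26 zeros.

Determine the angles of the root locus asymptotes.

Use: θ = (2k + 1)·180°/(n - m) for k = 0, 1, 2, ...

n - m = 33 - 26 = 7. Angles: θk = (2k + 1)·180°/7 = 25.71°, 77.14°, 128.57°, 180°, 231.43°, 282.86°, 334.29°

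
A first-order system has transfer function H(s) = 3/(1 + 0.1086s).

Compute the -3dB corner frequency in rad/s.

Corner frequency = 1/τ = 1/0.1086 = 9.208 rad/s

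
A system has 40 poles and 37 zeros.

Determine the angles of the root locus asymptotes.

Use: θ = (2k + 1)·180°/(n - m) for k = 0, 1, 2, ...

n - m = 40 - 37 = 3. Angles: θk = (2k + 1)·180°/3 = 60°, 180°, 300°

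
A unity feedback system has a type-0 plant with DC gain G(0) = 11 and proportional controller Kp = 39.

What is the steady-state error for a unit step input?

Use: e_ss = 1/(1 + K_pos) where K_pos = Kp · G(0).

K_pos = Kp · G(0) = 39 × 11 = 429. e_ss = 1/(1 + 429) = 0.0023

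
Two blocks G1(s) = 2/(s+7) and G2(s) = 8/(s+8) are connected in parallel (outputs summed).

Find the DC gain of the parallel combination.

Parallel: G_eq = G1 + G2. DC gain = G1(0) + G2(0) = 2/7 + 8/8 = 0.2857 + 1 = 1.2857.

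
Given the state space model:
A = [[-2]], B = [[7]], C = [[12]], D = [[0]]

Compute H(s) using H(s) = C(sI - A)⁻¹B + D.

(sI - A)⁻¹ = 1/(s + 2). H(s) = 12 × 7/(s + 2) + 0 = 84/(s + 2).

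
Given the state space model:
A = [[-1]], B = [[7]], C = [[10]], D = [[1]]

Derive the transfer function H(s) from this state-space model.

(sI - A)⁻¹ = 1/(s + 1). H(s) = 10×7/(s + 1) + 1 = (s + 71)/(s + 1).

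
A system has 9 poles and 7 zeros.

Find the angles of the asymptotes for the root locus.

n - m = 9 - 7 = 2. Angles: θk = (2k + 1)·180°/2 = 90°, 270°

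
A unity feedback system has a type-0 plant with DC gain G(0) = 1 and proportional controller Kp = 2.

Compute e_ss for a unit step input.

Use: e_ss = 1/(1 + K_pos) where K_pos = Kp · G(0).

K_pos = Kp · G(0) = 2 × 1 = 2. e_ss = 1/(1 + 2) = 0.3333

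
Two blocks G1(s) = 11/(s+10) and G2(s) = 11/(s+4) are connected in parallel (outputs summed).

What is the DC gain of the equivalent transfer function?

Parallel: G_eq = G1 + G2. DC gain = G1(0) + G2(0) = 11/10 + 11/4 = 1.1 + 2.75 = 3.85.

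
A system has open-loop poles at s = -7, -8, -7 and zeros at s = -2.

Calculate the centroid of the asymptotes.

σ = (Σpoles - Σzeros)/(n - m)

σ = (Σpoles - Σzeros)/(n - m) = (-22 - (-2))/(3 - 1) = -20/2 = -10.0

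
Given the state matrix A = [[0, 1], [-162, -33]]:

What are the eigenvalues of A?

det(A - λI) = λ² - (-33)λ + 162 = (λ - (-27))(λ - (-6)). Eigenvalues: -27, -6.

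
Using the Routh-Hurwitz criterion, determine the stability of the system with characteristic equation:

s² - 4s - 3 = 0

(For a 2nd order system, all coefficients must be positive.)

Coefficients: 1, -4, -3. b=-4, c=-3 not positive, so system is unstable.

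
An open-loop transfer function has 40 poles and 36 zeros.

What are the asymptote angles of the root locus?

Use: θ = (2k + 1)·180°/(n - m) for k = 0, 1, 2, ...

n - m = 40 - 36 = 4. Angles: θk = (2k + 1)·180°/4 = 45°, 135°, 225°, 315°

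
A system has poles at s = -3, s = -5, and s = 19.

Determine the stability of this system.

Pole(s) at s = 19 are not in the left half-plane. System is unstable.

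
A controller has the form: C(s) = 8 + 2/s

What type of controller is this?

This is a Proportional-Integral (PI) controller.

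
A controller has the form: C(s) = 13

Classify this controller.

This is a Proportional (P) controller.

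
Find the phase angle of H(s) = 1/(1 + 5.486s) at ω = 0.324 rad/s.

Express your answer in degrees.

Phase = -arctan(ωτ) = -arctan(0.324 × 5.486) = -60.6°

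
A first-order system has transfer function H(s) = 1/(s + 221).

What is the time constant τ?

For H(s) = 1/(s + 1/τ), the pole is at -1/τ = -221, so τ = 1/221 = 0.0045 s.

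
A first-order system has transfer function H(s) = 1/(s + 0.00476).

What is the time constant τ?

For H(s) = 1/(s + 1/τ), the pole is at -1/τ = -0.00476, so τ = 1/0.00476 = 210.1 s.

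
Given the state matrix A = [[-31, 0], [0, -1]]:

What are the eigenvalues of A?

For diagonal matrix, eigenvalues are diagonal entries: λ₁ = -31, λ₂ = -1.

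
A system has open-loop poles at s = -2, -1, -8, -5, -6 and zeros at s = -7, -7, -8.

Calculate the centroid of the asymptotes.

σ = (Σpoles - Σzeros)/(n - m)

σ = (Σpoles - Σzeros)/(n - m) = (-22 - (-22))/(5 - 3) = 0/2 = 0.0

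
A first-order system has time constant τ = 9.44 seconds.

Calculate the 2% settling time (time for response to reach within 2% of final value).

For first-order system, 2% settling time ≈ 4τ = 4 × 9.44 = 37.76 s.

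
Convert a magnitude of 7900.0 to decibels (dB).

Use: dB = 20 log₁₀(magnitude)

dB = 20 log₁₀(7900.0) = 78.0 dB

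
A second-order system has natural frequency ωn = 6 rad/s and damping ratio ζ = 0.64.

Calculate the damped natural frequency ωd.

ωd = ωn√(1 - ζ²) = 6√(1 - 0.64²) = 4.61 rad/s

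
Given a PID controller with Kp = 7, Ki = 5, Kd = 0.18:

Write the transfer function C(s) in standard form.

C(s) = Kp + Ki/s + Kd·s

Substituting values: C(s) = 7 + 5/s + 0.18s = (0.18s² + 7s + 5)/s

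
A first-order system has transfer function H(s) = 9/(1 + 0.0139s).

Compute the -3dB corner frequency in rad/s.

Corner frequency = 1/τ = 1/0.0139 = 71.942 rad/s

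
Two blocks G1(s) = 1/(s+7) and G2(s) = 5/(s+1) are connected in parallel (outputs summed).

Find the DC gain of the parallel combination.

Parallel: G_eq = G1 + G2. DC gain = G1(0) + G2(0) = 1/7 + 5/1 = 0.1429 + 5 = 5.1429.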